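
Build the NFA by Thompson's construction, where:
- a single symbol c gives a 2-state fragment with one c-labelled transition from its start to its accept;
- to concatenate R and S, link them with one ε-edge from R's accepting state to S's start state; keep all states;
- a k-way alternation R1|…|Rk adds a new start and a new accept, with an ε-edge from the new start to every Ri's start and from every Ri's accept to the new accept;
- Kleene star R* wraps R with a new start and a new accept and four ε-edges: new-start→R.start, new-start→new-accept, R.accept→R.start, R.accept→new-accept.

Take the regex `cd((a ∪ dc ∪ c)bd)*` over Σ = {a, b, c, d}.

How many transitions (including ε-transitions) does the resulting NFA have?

By structural recursion:
Each of the 8 symbol leaves contributes 1 transition (1 symbol, 0 ε).
  dc → 3 transitions (2 symbol, 1 ε)
  a ∪ dc ∪ c → 11 transitions (4 symbol, 7 ε)
  (a ∪ dc ∪ c)bd → 15 transitions (6 symbol, 9 ε)
  ((a ∪ dc ∪ c)bd)* → 19 transitions (6 symbol, 13 ε)
  cd((a ∪ dc ∪ c)bd)* → 23 transitions (8 symbol, 15 ε)

23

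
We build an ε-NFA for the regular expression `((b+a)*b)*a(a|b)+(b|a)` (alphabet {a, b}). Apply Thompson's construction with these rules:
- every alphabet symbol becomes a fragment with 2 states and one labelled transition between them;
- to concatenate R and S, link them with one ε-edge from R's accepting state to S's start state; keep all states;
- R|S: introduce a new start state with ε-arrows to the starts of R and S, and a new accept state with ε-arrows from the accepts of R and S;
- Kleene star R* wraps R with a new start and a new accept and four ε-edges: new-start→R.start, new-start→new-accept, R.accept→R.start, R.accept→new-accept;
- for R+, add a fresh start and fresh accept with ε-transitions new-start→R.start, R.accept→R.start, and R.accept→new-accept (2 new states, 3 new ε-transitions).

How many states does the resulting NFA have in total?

Bottom-up over the parse tree:
Each of the 8 symbol leaves contributes a 2-state fragment.
  b+ → 4 states
  b+a → 6 states
  (b+a)* → 8 states
  (b+a)*b → 10 states
  ((b+a)*b)* → 12 states
  a|b → 6 states
  (a|b)+ → 8 states
  b|a → 6 states
  ((b+a)*b)*a(a|b)+(b|a) → 28 states

28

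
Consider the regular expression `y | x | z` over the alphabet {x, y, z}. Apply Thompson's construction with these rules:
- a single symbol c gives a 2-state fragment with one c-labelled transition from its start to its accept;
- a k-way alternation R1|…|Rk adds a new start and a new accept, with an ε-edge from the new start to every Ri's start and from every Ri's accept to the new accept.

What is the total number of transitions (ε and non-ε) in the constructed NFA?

9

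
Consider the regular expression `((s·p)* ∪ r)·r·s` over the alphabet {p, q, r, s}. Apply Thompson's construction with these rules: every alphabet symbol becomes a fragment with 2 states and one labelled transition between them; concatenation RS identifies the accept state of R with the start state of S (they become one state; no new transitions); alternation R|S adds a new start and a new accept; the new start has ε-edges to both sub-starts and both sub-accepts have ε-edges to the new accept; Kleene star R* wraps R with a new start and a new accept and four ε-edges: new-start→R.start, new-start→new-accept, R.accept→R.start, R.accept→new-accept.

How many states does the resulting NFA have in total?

Building bottom-up:
Each of the 5 symbol leaves contributes a 2-state fragment.
  s·p — 3 states
  (s·p)* — 5 states
  (s·p)* ∪ r — 9 states
  ((s·p)* ∪ r)·r·s — 11 states

11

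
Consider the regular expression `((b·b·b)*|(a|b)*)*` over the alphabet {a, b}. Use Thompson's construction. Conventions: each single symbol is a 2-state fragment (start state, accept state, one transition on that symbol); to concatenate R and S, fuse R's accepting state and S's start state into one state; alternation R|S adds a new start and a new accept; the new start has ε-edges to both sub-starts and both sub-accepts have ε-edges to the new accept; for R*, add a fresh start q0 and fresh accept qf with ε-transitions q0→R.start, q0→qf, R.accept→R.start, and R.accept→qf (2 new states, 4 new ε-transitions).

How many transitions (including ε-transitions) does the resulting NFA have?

25

By structural recursion:
Each of the 5 symbol leaves contributes 1 transition (1 symbol, 0 ε).
  b·b·b = 3 transitions (3 symbol, 0 ε)
  (b·b·b)* = 7 transitions (3 symbol, 4 ε)
  a|b = 6 transitions (2 symbol, 4 ε)
  (a|b)* = 10 transitions (2 symbol, 8 ε)
  (b·b·b)*|(a|b)* = 21 transitions (5 symbol, 16 ε)
  ((b·b·b)*|(a|b)*)* = 25 transitions (5 symbol, 20 ε)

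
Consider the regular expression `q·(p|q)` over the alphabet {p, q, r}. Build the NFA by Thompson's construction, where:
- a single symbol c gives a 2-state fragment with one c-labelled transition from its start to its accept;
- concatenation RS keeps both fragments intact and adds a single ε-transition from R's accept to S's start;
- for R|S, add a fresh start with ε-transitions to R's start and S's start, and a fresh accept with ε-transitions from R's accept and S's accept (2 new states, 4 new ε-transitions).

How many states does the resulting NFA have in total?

Recursing over subexpressions:
Each of the 3 symbol leaves contributes a 2-state fragment.
  p|q — 6 states
  q·(p|q) — 8 states

8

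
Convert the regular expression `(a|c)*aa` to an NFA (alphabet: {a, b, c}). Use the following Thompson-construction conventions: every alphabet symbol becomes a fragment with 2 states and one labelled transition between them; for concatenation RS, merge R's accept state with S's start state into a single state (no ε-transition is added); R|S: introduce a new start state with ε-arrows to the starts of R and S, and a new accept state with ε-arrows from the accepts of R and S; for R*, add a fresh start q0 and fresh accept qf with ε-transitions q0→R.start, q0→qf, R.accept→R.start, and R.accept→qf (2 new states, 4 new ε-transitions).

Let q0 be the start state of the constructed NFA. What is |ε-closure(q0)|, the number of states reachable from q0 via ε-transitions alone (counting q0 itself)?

5

Let C(F) = |ε-closure(F.start)| within fragment F, and note whether F accepts ε. Symbol fragments have C = 1 and do not accept ε. Then:
  a|c → |ε-closure| = 1 + 1 + 1 = 3 (the new accept is not ε-reachable since no branch accepts ε)
  (a|c)* → the star's fresh start ε-reaches both the body's start and the fresh accept: |ε-closure| = 2 + 3 = 5
  (a|c)*aa → the left operand accepts ε, so the closure extends into the next operand (the shared merged state is already counted); |ε-closure| = 5 + (1−1) = 5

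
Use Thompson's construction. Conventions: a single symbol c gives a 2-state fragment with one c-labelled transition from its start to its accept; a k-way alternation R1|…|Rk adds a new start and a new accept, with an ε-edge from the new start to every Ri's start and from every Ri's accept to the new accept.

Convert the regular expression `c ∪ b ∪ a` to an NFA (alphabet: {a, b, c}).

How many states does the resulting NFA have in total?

8

Bottom-up over the parse tree:
Each of the 3 symbol leaves contributes a 2-state fragment.
  c ∪ b ∪ a — 8 states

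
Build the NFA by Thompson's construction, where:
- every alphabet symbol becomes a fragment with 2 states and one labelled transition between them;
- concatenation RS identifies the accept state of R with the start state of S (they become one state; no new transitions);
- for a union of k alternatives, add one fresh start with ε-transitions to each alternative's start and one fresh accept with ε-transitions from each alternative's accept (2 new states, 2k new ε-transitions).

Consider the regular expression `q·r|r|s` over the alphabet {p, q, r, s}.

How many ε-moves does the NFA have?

6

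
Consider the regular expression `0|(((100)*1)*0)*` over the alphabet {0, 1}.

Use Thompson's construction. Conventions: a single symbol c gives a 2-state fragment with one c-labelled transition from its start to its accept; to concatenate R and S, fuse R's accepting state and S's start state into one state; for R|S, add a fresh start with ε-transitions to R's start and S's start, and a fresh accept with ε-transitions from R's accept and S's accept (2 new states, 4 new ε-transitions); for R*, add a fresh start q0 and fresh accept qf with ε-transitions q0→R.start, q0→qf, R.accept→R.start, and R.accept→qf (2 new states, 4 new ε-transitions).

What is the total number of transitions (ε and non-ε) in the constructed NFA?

22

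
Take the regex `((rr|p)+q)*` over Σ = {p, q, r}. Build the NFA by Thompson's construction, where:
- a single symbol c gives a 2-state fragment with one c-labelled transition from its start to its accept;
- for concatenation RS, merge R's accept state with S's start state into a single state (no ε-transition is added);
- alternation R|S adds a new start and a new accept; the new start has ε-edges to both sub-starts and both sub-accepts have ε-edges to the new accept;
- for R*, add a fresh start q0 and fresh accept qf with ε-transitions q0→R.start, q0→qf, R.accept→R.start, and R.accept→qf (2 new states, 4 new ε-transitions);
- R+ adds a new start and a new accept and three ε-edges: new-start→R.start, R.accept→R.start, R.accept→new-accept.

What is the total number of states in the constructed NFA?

By structural recursion:
Each of the 4 symbol leaves contributes a 2-state fragment.
  rr → 3 states
  rr|p → 7 states
  (rr|p)+ → 9 states
  (rr|p)+q → 10 states
  ((rr|p)+q)* → 12 states

12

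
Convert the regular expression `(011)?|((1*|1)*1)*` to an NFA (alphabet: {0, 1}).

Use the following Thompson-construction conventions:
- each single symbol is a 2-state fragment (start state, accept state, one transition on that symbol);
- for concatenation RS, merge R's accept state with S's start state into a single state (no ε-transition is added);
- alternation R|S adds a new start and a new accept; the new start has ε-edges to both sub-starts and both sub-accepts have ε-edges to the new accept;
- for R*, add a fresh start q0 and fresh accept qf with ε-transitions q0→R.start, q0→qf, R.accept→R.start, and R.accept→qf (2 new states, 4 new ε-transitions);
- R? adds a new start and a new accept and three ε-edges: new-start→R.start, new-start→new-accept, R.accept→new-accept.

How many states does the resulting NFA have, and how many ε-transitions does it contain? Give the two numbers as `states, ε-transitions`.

21, 23

Recursing over subexpressions:
Each of the 6 symbol leaves contributes 2 states and 0 ε-transitions.
  011 — 4 states, 0 ε-transitions
  (011)? — 6 states, 3 ε-transitions
  1* — 4 states, 4 ε-transitions
  1*|1 — 8 states, 8 ε-transitions
  (1*|1)* — 10 states, 12 ε-transitions
  (1*|1)*1 — 11 states, 12 ε-transitions
  ((1*|1)*1)* — 13 states, 16 ε-transitions
  (011)?|((1*|1)*1)* — 21 states, 23 ε-transitions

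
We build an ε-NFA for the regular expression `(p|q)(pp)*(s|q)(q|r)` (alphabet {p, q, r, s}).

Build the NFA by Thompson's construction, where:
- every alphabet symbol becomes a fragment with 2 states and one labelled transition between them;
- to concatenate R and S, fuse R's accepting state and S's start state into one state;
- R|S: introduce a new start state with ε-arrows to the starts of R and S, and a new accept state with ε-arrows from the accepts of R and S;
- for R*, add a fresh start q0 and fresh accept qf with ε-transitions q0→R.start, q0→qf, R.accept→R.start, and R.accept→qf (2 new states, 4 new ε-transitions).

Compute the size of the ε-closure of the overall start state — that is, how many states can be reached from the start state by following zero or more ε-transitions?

Compute the ε-closure size of each fragment's start state recursively; a symbol fragment's start has no outgoing ε-edge, so its closure is just itself (size 1).
  p|q — |ε-closure| = 1 + 1 + 1 = 3 (the new accept is not ε-reachable since no branch accepts ε)
  pp — |ε-closure| equals the left operand's closure size = 1 (its accept is not ε-reachable, so the closure stops there)
  (pp)* — |ε-closure| = 1 (new start) + 1 (body) + 1 (new accept) = 3
  s|q — |ε-closure| = 1 + 1 + 1 = 3 (the new accept is not ε-reachable since no branch accepts ε)
  q|r — |ε-closure| = 1 + 1 + 1 = 3 (the new accept is not ε-reachable since no branch accepts ε)
  (p|q)(pp)*(s|q)(q|r) — |ε-closure| equals the left operand's closure size = 3 (its accept is not ε-reachable, so the closure stops there)

3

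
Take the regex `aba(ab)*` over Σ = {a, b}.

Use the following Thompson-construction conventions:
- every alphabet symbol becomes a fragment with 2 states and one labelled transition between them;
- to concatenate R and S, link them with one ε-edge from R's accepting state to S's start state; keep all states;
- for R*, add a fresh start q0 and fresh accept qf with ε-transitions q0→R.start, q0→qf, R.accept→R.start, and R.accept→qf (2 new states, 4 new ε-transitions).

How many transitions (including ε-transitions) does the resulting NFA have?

13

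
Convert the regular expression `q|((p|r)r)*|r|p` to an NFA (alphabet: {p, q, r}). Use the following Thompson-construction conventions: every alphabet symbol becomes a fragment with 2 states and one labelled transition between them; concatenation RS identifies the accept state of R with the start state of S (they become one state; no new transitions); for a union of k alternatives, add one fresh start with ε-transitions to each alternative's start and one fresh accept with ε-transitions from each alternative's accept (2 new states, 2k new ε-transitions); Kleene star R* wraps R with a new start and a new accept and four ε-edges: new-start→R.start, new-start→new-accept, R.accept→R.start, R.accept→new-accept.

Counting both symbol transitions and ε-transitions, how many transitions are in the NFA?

Recursing over subexpressions:
Each of the 6 symbol leaves contributes 1 transition (1 symbol, 0 ε).
  p|r → 6 transitions (2 symbol, 4 ε)
  (p|r)r → 7 transitions (3 symbol, 4 ε)
  ((p|r)r)* → 11 transitions (3 symbol, 8 ε)
  q|((p|r)r)*|r|p → 22 transitions (6 symbol, 16 ε)

22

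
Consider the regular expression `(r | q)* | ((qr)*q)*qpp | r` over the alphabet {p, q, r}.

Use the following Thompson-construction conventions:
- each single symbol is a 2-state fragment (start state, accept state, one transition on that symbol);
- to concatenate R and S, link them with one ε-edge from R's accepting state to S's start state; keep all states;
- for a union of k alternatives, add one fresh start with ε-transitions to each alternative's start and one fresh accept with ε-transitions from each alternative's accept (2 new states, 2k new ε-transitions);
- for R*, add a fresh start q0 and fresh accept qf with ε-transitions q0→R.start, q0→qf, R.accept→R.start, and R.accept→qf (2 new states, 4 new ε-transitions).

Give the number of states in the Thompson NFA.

Per subexpression:
Each of the 9 symbol leaves contributes a 2-state fragment.
  r | q — 6 states
  (r | q)* — 8 states
  qr — 4 states
  (qr)* — 6 states
  (qr)*q — 8 states
  ((qr)*q)* — 10 states
  ((qr)*q)*qpp — 16 states
  (r | q)* | ((qr)*q)*qpp | r — 28 states

28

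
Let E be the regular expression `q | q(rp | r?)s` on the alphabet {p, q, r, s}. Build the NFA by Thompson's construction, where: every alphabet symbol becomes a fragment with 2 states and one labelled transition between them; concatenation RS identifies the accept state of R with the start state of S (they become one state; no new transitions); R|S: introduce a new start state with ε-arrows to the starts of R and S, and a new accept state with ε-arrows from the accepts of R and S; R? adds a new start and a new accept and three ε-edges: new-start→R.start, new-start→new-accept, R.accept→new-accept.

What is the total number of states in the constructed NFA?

By structural recursion:
Each of the 6 symbol leaves contributes a 2-state fragment.
  rp — 3 states
  r? — 4 states
  rp | r? — 9 states
  q(rp | r?)s — 11 states
  q | q(rp | r?)s — 15 states

15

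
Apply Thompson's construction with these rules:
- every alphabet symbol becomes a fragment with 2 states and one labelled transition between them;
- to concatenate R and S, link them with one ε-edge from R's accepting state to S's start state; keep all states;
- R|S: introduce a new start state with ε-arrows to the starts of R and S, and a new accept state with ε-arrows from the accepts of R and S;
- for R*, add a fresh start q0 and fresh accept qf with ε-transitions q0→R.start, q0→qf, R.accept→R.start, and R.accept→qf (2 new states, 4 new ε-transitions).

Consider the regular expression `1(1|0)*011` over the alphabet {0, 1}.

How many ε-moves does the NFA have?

12

Bottom-up over the parse tree:
Each of the 6 symbol leaves contributes 0 ε-transitions.
  1|0 = 4 ε-transitions
  (1|0)* = 8 ε-transitions
  1(1|0)*011 = 12 ε-transitions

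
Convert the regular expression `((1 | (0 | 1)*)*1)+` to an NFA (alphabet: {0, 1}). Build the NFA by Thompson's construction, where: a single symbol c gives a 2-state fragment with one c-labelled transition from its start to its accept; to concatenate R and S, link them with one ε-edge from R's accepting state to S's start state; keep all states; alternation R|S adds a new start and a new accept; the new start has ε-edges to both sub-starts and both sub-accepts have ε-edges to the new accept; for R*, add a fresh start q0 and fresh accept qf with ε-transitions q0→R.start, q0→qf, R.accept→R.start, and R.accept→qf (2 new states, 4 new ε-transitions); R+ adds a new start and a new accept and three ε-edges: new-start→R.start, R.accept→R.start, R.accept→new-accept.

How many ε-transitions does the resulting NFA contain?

Per subexpression:
Each of the 4 symbol leaves contributes 0 ε-transitions.
  0 | 1 = 4 ε-transitions
  (0 | 1)* = 8 ε-transitions
  1 | (0 | 1)* = 12 ε-transitions
  (1 | (0 | 1)*)* = 16 ε-transitions
  (1 | (0 | 1)*)*1 = 17 ε-transitions
  ((1 | (0 | 1)*)*1)+ = 20 ε-transitions

20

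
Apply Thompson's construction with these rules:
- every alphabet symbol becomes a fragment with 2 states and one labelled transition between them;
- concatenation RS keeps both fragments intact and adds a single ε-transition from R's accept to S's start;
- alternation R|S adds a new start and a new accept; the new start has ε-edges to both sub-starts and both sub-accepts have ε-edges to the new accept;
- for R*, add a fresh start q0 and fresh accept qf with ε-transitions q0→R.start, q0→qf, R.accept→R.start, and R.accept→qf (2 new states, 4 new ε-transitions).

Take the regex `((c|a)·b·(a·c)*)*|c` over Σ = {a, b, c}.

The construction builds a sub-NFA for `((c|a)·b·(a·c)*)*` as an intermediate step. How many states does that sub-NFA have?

16

Fragment for `((c|a)·b·(a·c)*)*`:
Each of the 5 symbol leaves contributes a 2-state fragment.
  c|a : 6 states
  a·c : 4 states
  (a·c)* : 6 states
  (c|a)·b·(a·c)* : 14 states
  ((c|a)·b·(a·c)*)* : 16 states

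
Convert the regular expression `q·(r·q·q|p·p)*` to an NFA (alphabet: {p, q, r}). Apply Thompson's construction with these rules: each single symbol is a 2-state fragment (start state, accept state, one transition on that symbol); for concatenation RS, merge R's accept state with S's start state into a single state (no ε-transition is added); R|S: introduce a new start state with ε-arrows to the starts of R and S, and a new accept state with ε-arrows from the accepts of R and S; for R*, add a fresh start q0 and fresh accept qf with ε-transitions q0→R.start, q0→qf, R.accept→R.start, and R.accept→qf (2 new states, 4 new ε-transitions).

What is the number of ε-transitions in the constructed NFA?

8

Per subexpression:
Each of the 6 symbol leaves contributes 0 ε-transitions.
  r·q·q → 0 ε-transitions
  p·p → 0 ε-transitions
  r·q·q|p·p → 4 ε-transitions
  (r·q·q|p·p)* → 8 ε-transitions
  q·(r·q·q|p·p)* → 8 ε-transitions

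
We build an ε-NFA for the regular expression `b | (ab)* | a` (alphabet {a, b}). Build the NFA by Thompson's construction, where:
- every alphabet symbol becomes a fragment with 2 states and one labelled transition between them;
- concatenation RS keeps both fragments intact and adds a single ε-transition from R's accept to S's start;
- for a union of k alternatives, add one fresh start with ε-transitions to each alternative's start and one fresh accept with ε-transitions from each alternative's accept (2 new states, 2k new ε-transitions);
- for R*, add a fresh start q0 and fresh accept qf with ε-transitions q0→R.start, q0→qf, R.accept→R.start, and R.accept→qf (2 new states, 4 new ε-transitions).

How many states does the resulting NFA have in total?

12

Bottom-up over the parse tree:
Each of the 4 symbol leaves contributes a 2-state fragment.
  ab = 4 states
  (ab)* = 6 states
  b | (ab)* | a = 12 states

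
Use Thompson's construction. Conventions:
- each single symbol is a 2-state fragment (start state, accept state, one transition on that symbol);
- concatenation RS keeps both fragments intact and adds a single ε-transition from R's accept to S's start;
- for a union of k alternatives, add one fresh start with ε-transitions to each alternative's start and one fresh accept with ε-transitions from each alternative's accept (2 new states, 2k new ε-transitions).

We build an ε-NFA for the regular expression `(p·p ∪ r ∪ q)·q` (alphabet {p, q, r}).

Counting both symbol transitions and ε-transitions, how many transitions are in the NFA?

Building bottom-up:
Each of the 5 symbol leaves contributes 1 transition (1 symbol, 0 ε).
  p·p = 3 transitions (2 symbol, 1 ε)
  p·p ∪ r ∪ q = 11 transitions (4 symbol, 7 ε)
  (p·p ∪ r ∪ q)·q = 13 transitions (5 symbol, 8 ε)

13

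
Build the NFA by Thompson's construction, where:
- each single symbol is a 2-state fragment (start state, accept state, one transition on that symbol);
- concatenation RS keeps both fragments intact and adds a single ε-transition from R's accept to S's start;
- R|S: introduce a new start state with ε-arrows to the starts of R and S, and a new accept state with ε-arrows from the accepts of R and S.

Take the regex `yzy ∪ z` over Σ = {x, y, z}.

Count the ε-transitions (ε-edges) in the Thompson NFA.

6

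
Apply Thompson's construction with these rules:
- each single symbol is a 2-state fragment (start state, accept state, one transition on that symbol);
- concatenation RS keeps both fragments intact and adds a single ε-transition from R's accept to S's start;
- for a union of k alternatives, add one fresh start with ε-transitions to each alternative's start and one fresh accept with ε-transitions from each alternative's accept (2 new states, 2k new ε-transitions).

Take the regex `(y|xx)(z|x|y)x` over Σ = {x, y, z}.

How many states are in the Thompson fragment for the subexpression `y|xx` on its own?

8

Fragment for `y|xx`:
Each of the 3 symbol leaves contributes a 2-state fragment.
  xx : 4 states
  y|xx : 8 states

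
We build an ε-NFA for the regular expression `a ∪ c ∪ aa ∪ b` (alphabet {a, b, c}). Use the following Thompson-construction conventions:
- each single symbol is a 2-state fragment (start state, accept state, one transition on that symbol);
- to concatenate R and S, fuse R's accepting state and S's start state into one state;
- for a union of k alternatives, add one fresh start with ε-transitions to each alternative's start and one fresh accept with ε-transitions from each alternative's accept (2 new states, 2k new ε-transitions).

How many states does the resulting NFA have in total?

11

Bottom-up over the parse tree:
Each of the 5 symbol leaves contributes a 2-state fragment.
  aa → 3 states
  a ∪ c ∪ aa ∪ b → 11 states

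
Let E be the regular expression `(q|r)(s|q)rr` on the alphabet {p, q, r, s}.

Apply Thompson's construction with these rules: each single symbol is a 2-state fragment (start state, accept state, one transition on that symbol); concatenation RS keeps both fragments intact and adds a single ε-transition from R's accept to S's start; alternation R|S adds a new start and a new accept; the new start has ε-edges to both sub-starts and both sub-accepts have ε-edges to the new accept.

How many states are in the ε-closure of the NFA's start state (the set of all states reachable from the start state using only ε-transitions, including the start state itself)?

3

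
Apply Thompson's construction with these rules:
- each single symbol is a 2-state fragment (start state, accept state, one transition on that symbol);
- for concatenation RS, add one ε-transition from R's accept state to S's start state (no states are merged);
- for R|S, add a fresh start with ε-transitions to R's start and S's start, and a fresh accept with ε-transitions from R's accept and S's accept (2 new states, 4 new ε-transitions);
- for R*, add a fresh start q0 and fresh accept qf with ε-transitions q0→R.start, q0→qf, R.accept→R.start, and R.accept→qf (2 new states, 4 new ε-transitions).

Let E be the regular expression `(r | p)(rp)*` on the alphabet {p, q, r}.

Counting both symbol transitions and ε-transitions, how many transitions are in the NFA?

14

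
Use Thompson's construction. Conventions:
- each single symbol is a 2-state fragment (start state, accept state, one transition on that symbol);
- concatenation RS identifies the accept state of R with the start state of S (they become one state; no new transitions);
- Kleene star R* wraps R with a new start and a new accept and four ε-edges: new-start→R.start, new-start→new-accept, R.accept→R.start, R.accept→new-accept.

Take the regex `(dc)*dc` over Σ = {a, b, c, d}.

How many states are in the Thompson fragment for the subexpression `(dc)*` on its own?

Fragment for `(dc)*`:
Each of the 2 symbol leaves contributes a 2-state fragment.
  dc : 3 states
  (dc)* : 5 states

5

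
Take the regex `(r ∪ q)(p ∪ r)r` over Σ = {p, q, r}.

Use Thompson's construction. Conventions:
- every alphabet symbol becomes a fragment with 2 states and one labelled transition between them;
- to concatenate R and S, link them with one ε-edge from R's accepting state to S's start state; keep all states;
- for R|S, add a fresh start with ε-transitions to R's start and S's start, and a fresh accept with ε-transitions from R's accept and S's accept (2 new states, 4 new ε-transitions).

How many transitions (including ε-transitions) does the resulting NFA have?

15

Recursing over subexpressions:
Each of the 5 symbol leaves contributes 1 transition (1 symbol, 0 ε).
  r ∪ q = 6 transitions (2 symbol, 4 ε)
  p ∪ r = 6 transitions (2 symbol, 4 ε)
  (r ∪ q)(p ∪ r)r = 15 transitions (5 symbol, 10 ε)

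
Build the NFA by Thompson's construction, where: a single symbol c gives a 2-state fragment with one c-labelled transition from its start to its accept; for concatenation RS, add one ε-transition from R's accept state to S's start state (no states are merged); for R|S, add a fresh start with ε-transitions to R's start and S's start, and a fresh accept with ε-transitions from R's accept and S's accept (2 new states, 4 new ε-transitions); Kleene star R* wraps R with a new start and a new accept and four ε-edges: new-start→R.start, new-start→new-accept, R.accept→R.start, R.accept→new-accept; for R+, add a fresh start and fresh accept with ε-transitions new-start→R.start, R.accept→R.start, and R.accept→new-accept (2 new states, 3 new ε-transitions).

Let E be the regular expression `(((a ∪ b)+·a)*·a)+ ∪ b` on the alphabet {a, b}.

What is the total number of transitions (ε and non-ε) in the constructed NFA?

25

Building bottom-up:
Each of the 5 symbol leaves contributes 1 transition (1 symbol, 0 ε).
  a ∪ b → 6 transitions (2 symbol, 4 ε)
  (a ∪ b)+ → 9 transitions (2 symbol, 7 ε)
  (a ∪ b)+·a → 11 transitions (3 symbol, 8 ε)
  ((a ∪ b)+·a)* → 15 transitions (3 symbol, 12 ε)
  ((a ∪ b)+·a)*·a → 17 transitions (4 symbol, 13 ε)
  (((a ∪ b)+·a)*·a)+ → 20 transitions (4 symbol, 16 ε)
  (((a ∪ b)+·a)*·a)+ ∪ b → 25 transitions (5 symbol, 20 ε)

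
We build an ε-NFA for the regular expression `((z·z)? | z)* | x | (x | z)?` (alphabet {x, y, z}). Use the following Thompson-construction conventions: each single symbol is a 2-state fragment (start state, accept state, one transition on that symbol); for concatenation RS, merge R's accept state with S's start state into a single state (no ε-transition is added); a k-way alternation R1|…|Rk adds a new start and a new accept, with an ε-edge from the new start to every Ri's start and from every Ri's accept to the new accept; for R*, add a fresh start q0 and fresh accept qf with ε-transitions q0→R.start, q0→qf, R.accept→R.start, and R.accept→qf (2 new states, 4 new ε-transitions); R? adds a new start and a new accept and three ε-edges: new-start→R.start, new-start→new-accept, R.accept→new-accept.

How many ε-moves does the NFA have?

24

By structural recursion:
Each of the 6 symbol leaves contributes 0 ε-transitions.
  z·z : 0 ε-transitions
  (z·z)? : 3 ε-transitions
  (z·z)? | z : 7 ε-transitions
  ((z·z)? | z)* : 11 ε-transitions
  x | z : 4 ε-transitions
  (x | z)? : 7 ε-transitions
  ((z·z)? | z)* | x | (x | z)? : 24 ε-transitions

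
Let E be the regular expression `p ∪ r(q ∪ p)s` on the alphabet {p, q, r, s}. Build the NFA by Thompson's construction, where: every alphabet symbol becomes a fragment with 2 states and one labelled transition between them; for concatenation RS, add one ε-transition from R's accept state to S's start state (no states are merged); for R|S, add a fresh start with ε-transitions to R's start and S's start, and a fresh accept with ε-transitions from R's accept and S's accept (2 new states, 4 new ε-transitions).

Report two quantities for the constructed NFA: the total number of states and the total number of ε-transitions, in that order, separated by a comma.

14, 10

Per subexpression:
Each of the 5 symbol leaves contributes 2 states and 0 ε-transitions.
  q ∪ p = 6 states, 4 ε-transitions
  r(q ∪ p)s = 10 states, 6 ε-transitions
  p ∪ r(q ∪ p)s = 14 states, 10 ε-transitions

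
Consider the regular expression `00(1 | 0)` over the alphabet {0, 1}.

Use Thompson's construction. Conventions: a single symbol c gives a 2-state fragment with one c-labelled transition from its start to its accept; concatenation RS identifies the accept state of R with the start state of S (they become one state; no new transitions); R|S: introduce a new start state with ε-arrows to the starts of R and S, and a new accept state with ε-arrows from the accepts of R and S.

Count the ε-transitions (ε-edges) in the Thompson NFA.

4

Building bottom-up:
Each of the 4 symbol leaves contributes 0 ε-transitions.
  1 | 0 — 4 ε-transitions
  00(1 | 0) — 4 ε-transitions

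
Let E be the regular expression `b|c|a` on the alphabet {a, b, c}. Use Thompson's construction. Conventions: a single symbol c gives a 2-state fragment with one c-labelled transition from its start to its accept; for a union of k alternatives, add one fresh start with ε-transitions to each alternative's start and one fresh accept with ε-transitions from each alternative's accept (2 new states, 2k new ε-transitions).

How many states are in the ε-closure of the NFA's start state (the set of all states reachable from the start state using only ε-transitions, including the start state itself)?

4

Work bottom-up. For each fragment F, track |ε-closure(F.start)| and whether F's accept lies in that closure (i.e. whether F accepts ε). A single-symbol fragment has closure size 1 and does not accept ε.
  b|c|a — |ε-closure| = 1 + 1 + 1 + 1 = 4 (the new accept is not ε-reachable since no branch accepts ε)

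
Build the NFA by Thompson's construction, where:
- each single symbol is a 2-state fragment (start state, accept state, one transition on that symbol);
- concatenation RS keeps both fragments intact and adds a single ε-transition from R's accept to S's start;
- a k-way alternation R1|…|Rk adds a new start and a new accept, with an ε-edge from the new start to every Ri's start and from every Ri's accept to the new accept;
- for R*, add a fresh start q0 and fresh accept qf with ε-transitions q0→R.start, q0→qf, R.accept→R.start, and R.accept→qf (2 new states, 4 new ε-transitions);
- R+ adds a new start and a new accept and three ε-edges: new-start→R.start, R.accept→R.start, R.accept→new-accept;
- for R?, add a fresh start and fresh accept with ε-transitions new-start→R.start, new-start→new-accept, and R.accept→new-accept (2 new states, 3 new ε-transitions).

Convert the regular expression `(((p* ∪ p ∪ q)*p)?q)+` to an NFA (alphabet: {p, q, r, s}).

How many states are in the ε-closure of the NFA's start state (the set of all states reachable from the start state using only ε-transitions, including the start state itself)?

14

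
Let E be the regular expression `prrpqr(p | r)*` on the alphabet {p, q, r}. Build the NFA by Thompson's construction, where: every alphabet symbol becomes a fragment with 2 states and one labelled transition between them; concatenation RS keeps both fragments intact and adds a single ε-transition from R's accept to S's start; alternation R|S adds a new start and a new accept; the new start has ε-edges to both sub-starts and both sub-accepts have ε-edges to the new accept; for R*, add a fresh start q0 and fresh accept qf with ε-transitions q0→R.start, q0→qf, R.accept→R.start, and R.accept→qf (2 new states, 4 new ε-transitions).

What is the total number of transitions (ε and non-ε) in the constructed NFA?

22

Per subexpression:
Each of the 8 symbol leaves contributes 1 transition (1 symbol, 0 ε).
  p | r — 6 transitions (2 symbol, 4 ε)
  (p | r)* — 10 transitions (2 symbol, 8 ε)
  prrpqr(p | r)* — 22 transitions (8 symbol, 14 ε)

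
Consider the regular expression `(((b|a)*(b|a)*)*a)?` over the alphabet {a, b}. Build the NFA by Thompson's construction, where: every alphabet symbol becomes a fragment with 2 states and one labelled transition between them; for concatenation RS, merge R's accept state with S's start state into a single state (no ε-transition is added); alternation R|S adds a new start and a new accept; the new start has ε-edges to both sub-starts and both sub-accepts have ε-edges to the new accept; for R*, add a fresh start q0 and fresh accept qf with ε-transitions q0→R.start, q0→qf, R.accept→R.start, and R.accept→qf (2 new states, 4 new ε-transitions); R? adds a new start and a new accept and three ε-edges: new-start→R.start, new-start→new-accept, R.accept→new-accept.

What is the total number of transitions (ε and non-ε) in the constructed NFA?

By structural recursion:
Each of the 5 symbol leaves contributes 1 transition (1 symbol, 0 ε).
  b|a : 6 transitions (2 symbol, 4 ε)
  (b|a)* : 10 transitions (2 symbol, 8 ε)
  b|a : 6 transitions (2 symbol, 4 ε)
  (b|a)* : 10 transitions (2 symbol, 8 ε)
  (b|a)*(b|a)* : 20 transitions (4 symbol, 16 ε)
  ((b|a)*(b|a)*)* : 24 transitions (4 symbol, 20 ε)
  ((b|a)*(b|a)*)*a : 25 transitions (5 symbol, 20 ε)
  (((b|a)*(b|a)*)*a)? : 28 transitions (5 symbol, 23 ε)

28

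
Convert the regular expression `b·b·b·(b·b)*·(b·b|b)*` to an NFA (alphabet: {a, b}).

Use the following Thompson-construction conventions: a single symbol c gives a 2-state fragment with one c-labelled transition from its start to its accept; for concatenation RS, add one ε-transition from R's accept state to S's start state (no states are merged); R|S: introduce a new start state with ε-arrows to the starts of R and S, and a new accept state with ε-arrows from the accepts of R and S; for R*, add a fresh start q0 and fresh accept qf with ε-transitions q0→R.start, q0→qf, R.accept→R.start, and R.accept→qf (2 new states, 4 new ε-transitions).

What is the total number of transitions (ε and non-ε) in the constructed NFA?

26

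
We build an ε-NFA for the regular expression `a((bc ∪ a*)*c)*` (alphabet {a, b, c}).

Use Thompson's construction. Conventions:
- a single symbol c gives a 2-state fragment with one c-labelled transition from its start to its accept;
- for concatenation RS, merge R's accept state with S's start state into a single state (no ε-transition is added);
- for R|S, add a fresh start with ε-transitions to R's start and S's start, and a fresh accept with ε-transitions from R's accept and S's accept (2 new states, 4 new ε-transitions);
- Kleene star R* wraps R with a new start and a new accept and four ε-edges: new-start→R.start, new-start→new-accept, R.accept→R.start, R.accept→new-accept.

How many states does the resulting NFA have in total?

15

By structural recursion:
Each of the 5 symbol leaves contributes a 2-state fragment.
  bc — 3 states
  a* — 4 states
  bc ∪ a* — 9 states
  (bc ∪ a*)* — 11 states
  (bc ∪ a*)*c — 12 states
  ((bc ∪ a*)*c)* — 14 states
  a((bc ∪ a*)*c)* — 15 states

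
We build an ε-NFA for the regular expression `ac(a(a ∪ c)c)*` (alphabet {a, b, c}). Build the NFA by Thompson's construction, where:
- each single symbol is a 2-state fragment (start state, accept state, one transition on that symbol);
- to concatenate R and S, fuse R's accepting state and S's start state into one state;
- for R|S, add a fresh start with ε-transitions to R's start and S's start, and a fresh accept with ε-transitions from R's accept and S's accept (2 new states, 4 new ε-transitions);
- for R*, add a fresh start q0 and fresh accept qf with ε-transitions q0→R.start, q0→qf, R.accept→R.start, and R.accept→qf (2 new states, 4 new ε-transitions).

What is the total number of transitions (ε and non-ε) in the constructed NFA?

Recursing over subexpressions:
Each of the 6 symbol leaves contributes 1 transition (1 symbol, 0 ε).
  a ∪ c → 6 transitions (2 symbol, 4 ε)
  a(a ∪ c)c → 8 transitions (4 symbol, 4 ε)
  (a(a ∪ c)c)* → 12 transitions (4 symbol, 8 ε)
  ac(a(a ∪ c)c)* → 14 transitions (6 symbol, 8 ε)

14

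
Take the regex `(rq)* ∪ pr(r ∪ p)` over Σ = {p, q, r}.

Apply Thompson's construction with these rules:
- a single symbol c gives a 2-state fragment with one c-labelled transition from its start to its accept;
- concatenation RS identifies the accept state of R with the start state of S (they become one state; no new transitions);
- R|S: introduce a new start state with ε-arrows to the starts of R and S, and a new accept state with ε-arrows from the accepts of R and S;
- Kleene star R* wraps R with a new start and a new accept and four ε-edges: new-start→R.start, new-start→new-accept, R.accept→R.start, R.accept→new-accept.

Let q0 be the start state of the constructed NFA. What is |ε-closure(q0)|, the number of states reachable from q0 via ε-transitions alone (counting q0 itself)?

6

Work bottom-up. For each fragment F, track |ε-closure(F.start)| and whether F's accept lies in that closure (i.e. whether F accepts ε). A single-symbol fragment has closure size 1 and does not accept ε.
  rq : |ε-closure| equals the left operand's closure size = 1 (its accept is not ε-reachable, so the closure stops there)
  (rq)* : new start has ε-edges to the inner start and to the new accept, so |ε-closure| = 2 + 1 = 3
  r ∪ p : new start ε-reaches every alternative's start; none of them accept ε, so the new accept is not reached: |ε-closure| = 1 + 1 + 1 = 3
  pr(r ∪ p) : |ε-closure| equals the left operand's closure size = 1 (its accept is not ε-reachable, so the closure stops there)
  (rq)* ∪ pr(r ∪ p) : |ε-closure| = 1 (new start) + (3 + 1) + 1 (new accept, since some branch ε-reaches its own accept) = 6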